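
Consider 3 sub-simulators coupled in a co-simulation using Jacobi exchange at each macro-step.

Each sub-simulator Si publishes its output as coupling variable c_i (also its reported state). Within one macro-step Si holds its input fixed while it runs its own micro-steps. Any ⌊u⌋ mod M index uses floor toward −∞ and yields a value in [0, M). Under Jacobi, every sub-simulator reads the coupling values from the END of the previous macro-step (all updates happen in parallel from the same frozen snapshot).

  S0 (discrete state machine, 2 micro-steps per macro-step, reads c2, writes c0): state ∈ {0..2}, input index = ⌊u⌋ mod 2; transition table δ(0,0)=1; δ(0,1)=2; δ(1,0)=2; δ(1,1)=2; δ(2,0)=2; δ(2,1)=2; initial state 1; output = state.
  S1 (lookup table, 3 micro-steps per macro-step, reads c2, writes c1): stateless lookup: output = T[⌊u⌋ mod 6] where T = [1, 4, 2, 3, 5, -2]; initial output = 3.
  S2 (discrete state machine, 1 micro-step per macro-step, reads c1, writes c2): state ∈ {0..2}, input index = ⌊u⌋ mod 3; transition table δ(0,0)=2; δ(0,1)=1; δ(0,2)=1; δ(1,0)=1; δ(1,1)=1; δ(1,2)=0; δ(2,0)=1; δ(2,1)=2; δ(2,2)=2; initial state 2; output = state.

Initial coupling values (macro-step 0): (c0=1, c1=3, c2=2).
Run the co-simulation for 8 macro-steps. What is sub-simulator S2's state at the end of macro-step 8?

S2 state at macro-step 8 = 1

macro 1: S0 reads c2=2 → after 2×micro: 2; S1 reads c2=2 → after 3×micro: 2; S2 reads c1=3 → after 1×micro: 1 ⇒ (c0=2, c1=2, c2=1)
macro 2: S0 reads c2=1 → after 2×micro: 2; S1 reads c2=1 → after 3×micro: 4; S2 reads c1=2 → after 1×micro: 0 ⇒ (c0=2, c1=4, c2=0)
macro 3: S0 reads c2=0 → after 2×micro: 2; S1 reads c2=0 → after 3×micro: 1; S2 reads c1=4 → after 1×micro: 1 ⇒ (c0=2, c1=1, c2=1)
macro 4: S0 reads c2=1 → after 2×micro: 2; S1 reads c2=1 → after 3×micro: 4; S2 reads c1=1 → after 1×micro: 1 ⇒ (c0=2, c1=4, c2=1)
macro 5: S0 reads c2=1 → after 2×micro: 2; S1 reads c2=1 → after 3×micro: 4; S2 reads c1=4 → after 1×micro: 1 ⇒ (c0=2, c1=4, c2=1)
macro 6: S0 reads c2=1 → after 2×micro: 2; S1 reads c2=1 → after 3×micro: 4; S2 reads c1=4 → after 1×micro: 1 ⇒ (c0=2, c1=4, c2=1)
macro 7: S0 reads c2=1 → after 2×micro: 2; S1 reads c2=1 → after 3×micro: 4; S2 reads c1=4 → after 1×micro: 1 ⇒ (c0=2, c1=4, c2=1)
macro 8: S0 reads c2=1 → after 2×micro: 2; S1 reads c2=1 → after 3×micro: 4; S2 reads c1=4 → after 1×micro: 1 ⇒ (c0=2, c1=4, c2=1)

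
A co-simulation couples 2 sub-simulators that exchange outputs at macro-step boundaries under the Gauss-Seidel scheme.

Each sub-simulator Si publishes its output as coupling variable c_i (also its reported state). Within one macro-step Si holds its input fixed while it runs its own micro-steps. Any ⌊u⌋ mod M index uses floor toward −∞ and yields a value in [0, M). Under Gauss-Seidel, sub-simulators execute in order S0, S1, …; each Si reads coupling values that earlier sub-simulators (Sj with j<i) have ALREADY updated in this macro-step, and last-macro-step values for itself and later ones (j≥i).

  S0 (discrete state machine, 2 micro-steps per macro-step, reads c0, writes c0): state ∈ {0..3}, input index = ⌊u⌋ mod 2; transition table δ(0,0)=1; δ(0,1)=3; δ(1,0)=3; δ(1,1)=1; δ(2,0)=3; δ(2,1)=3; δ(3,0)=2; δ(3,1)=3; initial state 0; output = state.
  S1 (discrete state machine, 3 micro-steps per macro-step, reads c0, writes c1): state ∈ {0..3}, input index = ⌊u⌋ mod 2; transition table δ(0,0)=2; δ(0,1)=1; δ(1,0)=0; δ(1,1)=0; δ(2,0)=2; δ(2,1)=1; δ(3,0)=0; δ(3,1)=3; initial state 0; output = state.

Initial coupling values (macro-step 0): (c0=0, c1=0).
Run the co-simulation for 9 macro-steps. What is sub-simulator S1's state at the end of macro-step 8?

S1 state at macro-step 8 = 0

macro 1: S0 reads c0=0 → after 2×micro: 3; S1 reads c0=3 → after 3×micro: 1 ⇒ (c0=3, c1=1)
macro 2: S0 reads c0=3 → after 2×micro: 3; S1 reads c0=3 → after 3×micro: 0 ⇒ (c0=3, c1=0)
macro 3: S0 reads c0=3 → after 2×micro: 3; S1 reads c0=3 → after 3×micro: 1 ⇒ (c0=3, c1=1)
macro 4: S0 reads c0=3 → after 2×micro: 3; S1 reads c0=3 → after 3×micro: 0 ⇒ (c0=3, c1=0)
macro 5: S0 reads c0=3 → after 2×micro: 3; S1 reads c0=3 → after 3×micro: 1 ⇒ (c0=3, c1=1)
macro 6: S0 reads c0=3 → after 2×micro: 3; S1 reads c0=3 → after 3×micro: 0 ⇒ (c0=3, c1=0)
macro 7: S0 reads c0=3 → after 2×micro: 3; S1 reads c0=3 → after 3×micro: 1 ⇒ (c0=3, c1=1)
macro 8: S0 reads c0=3 → after 2×micro: 3; S1 reads c0=3 → after 3×micro: 0 ⇒ (c0=3, c1=0)
macro 9: S0 reads c0=3 → after 2×micro: 3; S1 reads c0=3 → after 3×micro: 1 ⇒ (c0=3, c1=1)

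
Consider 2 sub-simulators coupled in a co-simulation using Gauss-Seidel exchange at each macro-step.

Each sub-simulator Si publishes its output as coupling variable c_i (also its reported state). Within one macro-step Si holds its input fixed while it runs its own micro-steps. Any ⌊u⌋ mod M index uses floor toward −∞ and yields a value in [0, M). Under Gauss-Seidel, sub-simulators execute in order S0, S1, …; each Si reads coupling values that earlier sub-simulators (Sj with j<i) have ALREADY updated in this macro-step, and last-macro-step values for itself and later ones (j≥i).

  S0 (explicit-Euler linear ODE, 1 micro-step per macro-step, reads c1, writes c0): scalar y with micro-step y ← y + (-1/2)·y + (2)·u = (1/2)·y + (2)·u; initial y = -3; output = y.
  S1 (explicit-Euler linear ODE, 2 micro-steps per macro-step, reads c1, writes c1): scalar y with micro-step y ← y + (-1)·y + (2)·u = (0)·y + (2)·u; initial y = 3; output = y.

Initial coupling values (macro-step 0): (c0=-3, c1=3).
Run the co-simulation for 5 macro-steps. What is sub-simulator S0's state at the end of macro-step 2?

S0 state at macro-step 2 = 57/4

macro 1: S0 reads c1=3 → after 1×micro: 9/2; S1 reads c1=3 → after 2×micro: 6 ⇒ (c0=9/2, c1=6)
macro 2: S0 reads c1=6 → after 1×micro: 57/4; S1 reads c1=6 → after 2×micro: 12 ⇒ (c0=57/4, c1=12)
macro 3: S0 reads c1=12 → after 1×micro: 249/8; S1 reads c1=12 → after 2×micro: 24 ⇒ (c0=249/8, c1=24)
macro 4: S0 reads c1=24 → after 1×micro: 1017/16; S1 reads c1=24 → after 2×micro: 48 ⇒ (c0=1017/16, c1=48)
macro 5: S0 reads c1=48 → after 1×micro: 4089/32; S1 reads c1=48 → after 2×micro: 96 ⇒ (c0=4089/32, c1=96)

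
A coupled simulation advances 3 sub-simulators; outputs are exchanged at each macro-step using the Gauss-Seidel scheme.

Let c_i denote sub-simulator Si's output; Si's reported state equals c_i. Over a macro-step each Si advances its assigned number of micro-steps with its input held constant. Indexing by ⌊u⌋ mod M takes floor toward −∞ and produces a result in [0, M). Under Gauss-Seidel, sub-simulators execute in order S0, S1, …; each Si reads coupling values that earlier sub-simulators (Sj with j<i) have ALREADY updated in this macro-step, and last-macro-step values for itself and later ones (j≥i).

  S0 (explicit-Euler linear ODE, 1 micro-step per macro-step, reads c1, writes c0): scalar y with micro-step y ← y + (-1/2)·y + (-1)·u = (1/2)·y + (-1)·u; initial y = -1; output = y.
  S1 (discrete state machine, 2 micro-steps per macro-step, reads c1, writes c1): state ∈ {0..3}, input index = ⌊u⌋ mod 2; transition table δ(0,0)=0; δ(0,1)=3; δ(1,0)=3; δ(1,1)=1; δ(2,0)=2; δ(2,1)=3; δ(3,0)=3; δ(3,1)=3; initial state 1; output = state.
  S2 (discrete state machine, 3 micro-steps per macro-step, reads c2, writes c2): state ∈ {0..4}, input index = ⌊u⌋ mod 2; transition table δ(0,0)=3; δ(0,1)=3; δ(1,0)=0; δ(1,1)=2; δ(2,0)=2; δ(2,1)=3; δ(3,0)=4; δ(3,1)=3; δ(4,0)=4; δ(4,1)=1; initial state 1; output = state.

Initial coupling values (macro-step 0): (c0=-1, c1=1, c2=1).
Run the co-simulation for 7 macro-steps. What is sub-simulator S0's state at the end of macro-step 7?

macro 1: S0 reads c1=1 → after 1×micro: -3/2; S1 reads c1=1 → after 2×micro: 1; S2 reads c2=1 → after 3×micro: 3 ⇒ (c0=-3/2, c1=1, c2=3)
macro 2: S0 reads c1=1 → after 1×micro: -7/4; S1 reads c1=1 → after 2×micro: 1; S2 reads c2=3 → after 3×micro: 3 ⇒ (c0=-7/4, c1=1, c2=3)
macro 3: S0 reads c1=1 → after 1×micro: -15/8; S1 reads c1=1 → after 2×micro: 1; S2 reads c2=3 → after 3×micro: 3 ⇒ (c0=-15/8, c1=1, c2=3)
macro 4: S0 reads c1=1 → after 1×micro: -31/16; S1 reads c1=1 → after 2×micro: 1; S2 reads c2=3 → after 3×micro: 3 ⇒ (c0=-31/16, c1=1, c2=3)
macro 5: S0 reads c1=1 → after 1×micro: -63/32; S1 reads c1=1 → after 2×micro: 1; S2 reads c2=3 → after 3×micro: 3 ⇒ (c0=-63/32, c1=1, c2=3)
macro 6: S0 reads c1=1 → after 1×micro: -127/64; S1 reads c1=1 → after 2×micro: 1; S2 reads c2=3 → after 3×micro: 3 ⇒ (c0=-127/64, c1=1, c2=3)
macro 7: S0 reads c1=1 → after 1×micro: -255/128; S1 reads c1=1 → after 2×micro: 1; S2 reads c2=3 → after 3×micro: 3 ⇒ (c0=-255/128, c1=1, c2=3)

S0 state at macro-step 7 = -255/128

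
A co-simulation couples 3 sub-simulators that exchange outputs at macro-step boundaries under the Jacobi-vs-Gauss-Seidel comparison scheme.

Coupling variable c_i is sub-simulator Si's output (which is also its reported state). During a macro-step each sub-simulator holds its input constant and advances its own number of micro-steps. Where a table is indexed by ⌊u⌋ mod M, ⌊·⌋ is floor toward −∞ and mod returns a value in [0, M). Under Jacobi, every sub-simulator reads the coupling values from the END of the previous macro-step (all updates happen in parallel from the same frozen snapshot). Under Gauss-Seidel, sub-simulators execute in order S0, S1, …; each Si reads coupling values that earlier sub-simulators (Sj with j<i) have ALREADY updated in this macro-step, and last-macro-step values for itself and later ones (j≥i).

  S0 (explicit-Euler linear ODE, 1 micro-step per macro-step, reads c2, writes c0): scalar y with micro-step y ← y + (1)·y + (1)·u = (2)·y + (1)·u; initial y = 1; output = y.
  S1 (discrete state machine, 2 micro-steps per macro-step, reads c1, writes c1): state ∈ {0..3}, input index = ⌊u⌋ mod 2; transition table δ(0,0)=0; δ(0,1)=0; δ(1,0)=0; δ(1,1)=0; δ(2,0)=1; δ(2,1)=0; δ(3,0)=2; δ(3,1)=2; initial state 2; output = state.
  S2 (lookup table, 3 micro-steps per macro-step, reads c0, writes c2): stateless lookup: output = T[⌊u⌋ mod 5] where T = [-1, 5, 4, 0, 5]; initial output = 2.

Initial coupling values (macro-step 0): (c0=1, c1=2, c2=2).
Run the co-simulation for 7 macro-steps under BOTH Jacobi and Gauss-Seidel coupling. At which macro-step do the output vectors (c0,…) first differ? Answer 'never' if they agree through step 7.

first divergence at macro-step: 2

[Jacobi] macro 1: S0 reads c2=2 → after 1×micro: 4; S1 reads c1=2 → after 2×micro: 0; S2 reads c0=1 → after 3×micro: 5 ⇒ (c0=4, c1=0, c2=5)
[Jacobi] macro 2: S0 reads c2=5 → after 1×micro: 13; S1 reads c1=0 → after 2×micro: 0; S2 reads c0=4 → after 3×micro: 5 ⇒ (c0=13, c1=0, c2=5)
[Jacobi] macro 3: S0 reads c2=5 → after 1×micro: 31; S1 reads c1=0 → after 2×micro: 0; S2 reads c0=13 → after 3×micro: 0 ⇒ (c0=31, c1=0, c2=0)
[Jacobi] macro 4: S0 reads c2=0 → after 1×micro: 62; S1 reads c1=0 → after 2×micro: 0; S2 reads c0=31 → after 3×micro: 5 ⇒ (c0=62, c1=0, c2=5)
[Jacobi] macro 5: S0 reads c2=5 → after 1×micro: 129; S1 reads c1=0 → after 2×micro: 0; S2 reads c0=62 → after 3×micro: 4 ⇒ (c0=129, c1=0, c2=4)
[Jacobi] macro 6: S0 reads c2=4 → after 1×micro: 262; S1 reads c1=0 → after 2×micro: 0; S2 reads c0=129 → after 3×micro: 5 ⇒ (c0=262, c1=0, c2=5)
[Jacobi] macro 7: S0 reads c2=5 → after 1×micro: 529; S1 reads c1=0 → after 2×micro: 0; S2 reads c0=262 → after 3×micro: 4 ⇒ (c0=529, c1=0, c2=4)
[Gauss-Seidel] macro 1: S0 reads c2=2 → after 1×micro: 4; S1 reads c1=2 → after 2×micro: 0; S2 reads c0=4 → after 3×micro: 5 ⇒ (c0=4, c1=0, c2=5)
[Gauss-Seidel] macro 2: S0 reads c2=5 → after 1×micro: 13; S1 reads c1=0 → after 2×micro: 0; S2 reads c0=13 → after 3×micro: 0 ⇒ (c0=13, c1=0, c2=0)
[Gauss-Seidel] macro 3: S0 reads c2=0 → after 1×micro: 26; S1 reads c1=0 → after 2×micro: 0; S2 reads c0=26 → after 3×micro: 5 ⇒ (c0=26, c1=0, c2=5)
[Gauss-Seidel] macro 4: S0 reads c2=5 → after 1×micro: 57; S1 reads c1=0 → after 2×micro: 0; S2 reads c0=57 → after 3×micro: 4 ⇒ (c0=57, c1=0, c2=4)
[Gauss-Seidel] macro 5: S0 reads c2=4 → after 1×micro: 118; S1 reads c1=0 → after 2×micro: 0; S2 reads c0=118 → after 3×micro: 0 ⇒ (c0=118, c1=0, c2=0)
[Gauss-Seidel] macro 6: S0 reads c2=0 → after 1×micro: 236; S1 reads c1=0 → after 2×micro: 0; S2 reads c0=236 → after 3×micro: 5 ⇒ (c0=236, c1=0, c2=5)
[Gauss-Seidel] macro 7: S0 reads c2=5 → after 1×micro: 477; S1 reads c1=0 → after 2×micro: 0; S2 reads c0=477 → after 3×micro: 4 ⇒ (c0=477, c1=0, c2=4)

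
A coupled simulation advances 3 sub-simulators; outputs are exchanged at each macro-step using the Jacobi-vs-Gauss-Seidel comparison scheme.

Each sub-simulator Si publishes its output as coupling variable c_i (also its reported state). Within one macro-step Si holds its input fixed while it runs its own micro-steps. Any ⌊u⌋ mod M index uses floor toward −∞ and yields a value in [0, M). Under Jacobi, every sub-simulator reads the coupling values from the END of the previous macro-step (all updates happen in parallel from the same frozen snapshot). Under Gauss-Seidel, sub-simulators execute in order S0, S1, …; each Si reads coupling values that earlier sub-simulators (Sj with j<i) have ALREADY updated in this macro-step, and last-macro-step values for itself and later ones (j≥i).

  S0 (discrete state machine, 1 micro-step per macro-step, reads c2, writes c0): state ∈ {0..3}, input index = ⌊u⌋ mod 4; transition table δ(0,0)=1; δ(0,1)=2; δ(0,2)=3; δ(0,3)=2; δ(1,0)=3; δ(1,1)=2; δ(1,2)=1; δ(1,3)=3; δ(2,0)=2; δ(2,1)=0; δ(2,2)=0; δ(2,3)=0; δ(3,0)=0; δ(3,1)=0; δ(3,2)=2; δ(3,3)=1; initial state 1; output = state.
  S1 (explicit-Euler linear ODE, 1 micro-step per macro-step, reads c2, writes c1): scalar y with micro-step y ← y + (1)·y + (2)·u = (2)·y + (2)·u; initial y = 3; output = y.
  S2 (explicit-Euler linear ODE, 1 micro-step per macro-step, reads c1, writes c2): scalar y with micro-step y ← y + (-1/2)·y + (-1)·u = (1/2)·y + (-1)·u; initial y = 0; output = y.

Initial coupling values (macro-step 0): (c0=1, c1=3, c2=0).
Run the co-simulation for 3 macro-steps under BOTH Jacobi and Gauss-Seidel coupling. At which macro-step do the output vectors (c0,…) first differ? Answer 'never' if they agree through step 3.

first divergence at macro-step: 1

[Jacobi] macro 1: S0 reads c2=0 → after 1×micro: 3; S1 reads c2=0 → after 1×micro: 6; S2 reads c1=3 → after 1×micro: -3 ⇒ (c0=3, c1=6, c2=-3)
[Jacobi] macro 2: S0 reads c2=-3 → after 1×micro: 0; S1 reads c2=-3 → after 1×micro: 6; S2 reads c1=6 → after 1×micro: -15/2 ⇒ (c0=0, c1=6, c2=-15/2)
[Jacobi] macro 3: S0 reads c2=-15/2 → after 1×micro: 1; S1 reads c2=-15/2 → after 1×micro: -3; S2 reads c1=6 → after 1×micro: -39/4 ⇒ (c0=1, c1=-3, c2=-39/4)
[Gauss-Seidel] macro 1: S0 reads c2=0 → after 1×micro: 3; S1 reads c2=0 → after 1×micro: 6; S2 reads c1=6 → after 1×micro: -6 ⇒ (c0=3, c1=6, c2=-6)
[Gauss-Seidel] macro 2: S0 reads c2=-6 → after 1×micro: 2; S1 reads c2=-6 → after 1×micro: 0; S2 reads c1=0 → after 1×micro: -3 ⇒ (c0=2, c1=0, c2=-3)
[Gauss-Seidel] macro 3: S0 reads c2=-3 → after 1×micro: 0; S1 reads c2=-3 → after 1×micro: -6; S2 reads c1=-6 → after 1×micro: 9/2 ⇒ (c0=0, c1=-6, c2=9/2)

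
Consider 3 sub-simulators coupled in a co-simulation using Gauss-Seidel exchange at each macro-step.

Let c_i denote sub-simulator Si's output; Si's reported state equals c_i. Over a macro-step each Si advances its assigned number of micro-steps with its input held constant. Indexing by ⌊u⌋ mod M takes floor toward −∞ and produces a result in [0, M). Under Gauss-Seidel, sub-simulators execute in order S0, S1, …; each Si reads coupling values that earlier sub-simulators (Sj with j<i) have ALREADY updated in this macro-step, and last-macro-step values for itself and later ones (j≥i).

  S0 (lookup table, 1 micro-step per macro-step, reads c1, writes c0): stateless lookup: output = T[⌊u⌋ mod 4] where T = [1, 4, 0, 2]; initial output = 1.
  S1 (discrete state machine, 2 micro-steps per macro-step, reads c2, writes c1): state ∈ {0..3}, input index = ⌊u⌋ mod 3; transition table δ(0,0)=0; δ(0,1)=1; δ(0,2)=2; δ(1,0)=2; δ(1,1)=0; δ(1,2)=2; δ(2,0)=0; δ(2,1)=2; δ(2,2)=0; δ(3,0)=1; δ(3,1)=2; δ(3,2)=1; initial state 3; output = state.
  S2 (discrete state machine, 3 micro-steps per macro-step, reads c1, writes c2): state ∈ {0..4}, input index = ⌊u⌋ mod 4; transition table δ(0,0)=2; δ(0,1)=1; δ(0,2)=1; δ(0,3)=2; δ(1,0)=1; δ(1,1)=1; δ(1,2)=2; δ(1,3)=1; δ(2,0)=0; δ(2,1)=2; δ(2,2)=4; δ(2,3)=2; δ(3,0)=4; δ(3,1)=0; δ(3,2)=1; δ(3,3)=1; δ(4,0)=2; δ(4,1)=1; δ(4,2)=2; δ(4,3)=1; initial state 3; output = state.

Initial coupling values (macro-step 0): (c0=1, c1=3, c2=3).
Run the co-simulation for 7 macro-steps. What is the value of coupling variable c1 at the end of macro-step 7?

c1 at macro-step 7 = 2

macro 1: S0 reads c1=3 → after 1×micro: 2; S1 reads c2=3 → after 2×micro: 2; S2 reads c1=2 → after 3×micro: 4 ⇒ (c0=2, c1=2, c2=4)
macro 2: S0 reads c1=2 → after 1×micro: 0; S1 reads c2=4 → after 2×micro: 2; S2 reads c1=2 → after 3×micro: 2 ⇒ (c0=0, c1=2, c2=2)
macro 3: S0 reads c1=2 → after 1×micro: 0; S1 reads c2=2 → after 2×micro: 2; S2 reads c1=2 → after 3×micro: 4 ⇒ (c0=0, c1=2, c2=4)
macro 4: S0 reads c1=2 → after 1×micro: 0; S1 reads c2=4 → after 2×micro: 2; S2 reads c1=2 → after 3×micro: 2 ⇒ (c0=0, c1=2, c2=2)
macro 5: S0 reads c1=2 → after 1×micro: 0; S1 reads c2=2 → after 2×micro: 2; S2 reads c1=2 → after 3×micro: 4 ⇒ (c0=0, c1=2, c2=4)
macro 6: S0 reads c1=2 → after 1×micro: 0; S1 reads c2=4 → after 2×micro: 2; S2 reads c1=2 → after 3×micro: 2 ⇒ (c0=0, c1=2, c2=2)
macro 7: S0 reads c1=2 → after 1×micro: 0; S1 reads c2=2 → after 2×micro: 2; S2 reads c1=2 → after 3×micro: 4 ⇒ (c0=0, c1=2, c2=4)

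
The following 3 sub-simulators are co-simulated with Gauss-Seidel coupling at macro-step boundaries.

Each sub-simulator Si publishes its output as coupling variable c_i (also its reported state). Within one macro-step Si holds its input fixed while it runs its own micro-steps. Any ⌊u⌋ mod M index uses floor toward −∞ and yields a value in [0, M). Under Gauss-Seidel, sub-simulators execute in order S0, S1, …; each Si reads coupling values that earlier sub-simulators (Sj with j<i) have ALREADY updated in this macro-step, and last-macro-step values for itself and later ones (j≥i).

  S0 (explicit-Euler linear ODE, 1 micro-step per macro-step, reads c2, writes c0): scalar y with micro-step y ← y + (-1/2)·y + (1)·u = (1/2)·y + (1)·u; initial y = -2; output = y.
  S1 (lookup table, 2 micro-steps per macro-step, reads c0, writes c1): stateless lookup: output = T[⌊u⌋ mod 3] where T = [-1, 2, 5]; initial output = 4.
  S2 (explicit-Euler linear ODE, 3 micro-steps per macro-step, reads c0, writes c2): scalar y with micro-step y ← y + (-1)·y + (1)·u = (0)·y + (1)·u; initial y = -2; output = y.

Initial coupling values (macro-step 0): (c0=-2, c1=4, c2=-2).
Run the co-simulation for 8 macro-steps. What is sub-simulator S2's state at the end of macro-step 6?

macro 1: S0 reads c2=-2 → after 1×micro: -3; S1 reads c0=-3 → after 2×micro: -1; S2 reads c0=-3 → after 3×micro: -3 ⇒ (c0=-3, c1=-1, c2=-3)
macro 2: S0 reads c2=-3 → after 1×micro: -9/2; S1 reads c0=-9/2 → after 2×micro: 2; S2 reads c0=-9/2 → after 3×micro: -9/2 ⇒ (c0=-9/2, c1=2, c2=-9/2)
macro 3: S0 reads c2=-9/2 → after 1×micro: -27/4; S1 reads c0=-27/4 → after 2×micro: 5; S2 reads c0=-27/4 → after 3×micro: -27/4 ⇒ (c0=-27/4, c1=5, c2=-27/4)
macro 4: S0 reads c2=-27/4 → after 1×micro: -81/8; S1 reads c0=-81/8 → after 2×micro: 2; S2 reads c0=-81/8 → after 3×micro: -81/8 ⇒ (c0=-81/8, c1=2, c2=-81/8)
macro 5: S0 reads c2=-81/8 → after 1×micro: -243/16; S1 reads c0=-243/16 → after 2×micro: 5; S2 reads c0=-243/16 → after 3×micro: -243/16 ⇒ (c0=-243/16, c1=5, c2=-243/16)
macro 6: S0 reads c2=-243/16 → after 1×micro: -729/32; S1 reads c0=-729/32 → after 2×micro: 2; S2 reads c0=-729/32 → after 3×micro: -729/32 ⇒ (c0=-729/32, c1=2, c2=-729/32)
macro 7: S0 reads c2=-729/32 → after 1×micro: -2187/64; S1 reads c0=-2187/64 → after 2×micro: 2; S2 reads c0=-2187/64 → after 3×micro: -2187/64 ⇒ (c0=-2187/64, c1=2, c2=-2187/64)
macro 8: S0 reads c2=-2187/64 → after 1×micro: -6561/128; S1 reads c0=-6561/128 → after 2×micro: 5; S2 reads c0=-6561/128 → after 3×micro: -6561/128 ⇒ (c0=-6561/128, c1=5, c2=-6561/128)

S2 state at macro-step 6 = -729/32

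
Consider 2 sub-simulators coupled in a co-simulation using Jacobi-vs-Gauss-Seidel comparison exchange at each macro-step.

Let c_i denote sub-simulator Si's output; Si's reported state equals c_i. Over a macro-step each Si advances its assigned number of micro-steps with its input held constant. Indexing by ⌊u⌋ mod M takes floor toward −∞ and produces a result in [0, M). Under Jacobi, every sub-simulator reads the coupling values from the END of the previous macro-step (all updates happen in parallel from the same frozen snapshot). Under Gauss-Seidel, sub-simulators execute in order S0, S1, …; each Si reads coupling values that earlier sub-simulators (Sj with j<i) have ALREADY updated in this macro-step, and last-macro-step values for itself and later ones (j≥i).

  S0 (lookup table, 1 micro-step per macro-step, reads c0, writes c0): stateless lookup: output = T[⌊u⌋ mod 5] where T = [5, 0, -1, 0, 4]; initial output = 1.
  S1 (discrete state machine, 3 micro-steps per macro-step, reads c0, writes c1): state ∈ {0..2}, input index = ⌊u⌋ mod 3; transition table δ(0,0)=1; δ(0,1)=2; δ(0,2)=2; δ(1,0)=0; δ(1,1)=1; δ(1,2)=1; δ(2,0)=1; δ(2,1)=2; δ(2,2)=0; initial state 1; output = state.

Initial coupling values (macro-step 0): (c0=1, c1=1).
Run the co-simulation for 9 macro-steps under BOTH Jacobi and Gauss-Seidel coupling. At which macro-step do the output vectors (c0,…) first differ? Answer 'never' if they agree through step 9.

first divergence at macro-step: 1

[Jacobi] macro 1: S0 reads c0=1 → after 1×micro: 0; S1 reads c0=1 → after 3×micro: 1 ⇒ (c0=0, c1=1)
[Jacobi] macro 2: S0 reads c0=0 → after 1×micro: 5; S1 reads c0=0 → after 3×micro: 0 ⇒ (c0=5, c1=0)
[Jacobi] macro 3: S0 reads c0=5 → after 1×micro: 5; S1 reads c0=5 → after 3×micro: 2 ⇒ (c0=5, c1=2)
[Jacobi] macro 4: S0 reads c0=5 → after 1×micro: 5; S1 reads c0=5 → after 3×micro: 0 ⇒ (c0=5, c1=0)
[Jacobi] macro 5: S0 reads c0=5 → after 1×micro: 5; S1 reads c0=5 → after 3×micro: 2 ⇒ (c0=5, c1=2)
[Jacobi] macro 6: S0 reads c0=5 → after 1×micro: 5; S1 reads c0=5 → after 3×micro: 0 ⇒ (c0=5, c1=0)
[Jacobi] macro 7: S0 reads c0=5 → after 1×micro: 5; S1 reads c0=5 → after 3×micro: 2 ⇒ (c0=5, c1=2)
[Jacobi] macro 8: S0 reads c0=5 → after 1×micro: 5; S1 reads c0=5 → after 3×micro: 0 ⇒ (c0=5, c1=0)
[Jacobi] macro 9: S0 reads c0=5 → after 1×micro: 5; S1 reads c0=5 → after 3×micro: 2 ⇒ (c0=5, c1=2)
[Gauss-Seidel] macro 1: S0 reads c0=1 → after 1×micro: 0; S1 reads c0=0 → after 3×micro: 0 ⇒ (c0=0, c1=0)
[Gauss-Seidel] macro 2: S0 reads c0=0 → after 1×micro: 5; S1 reads c0=5 → after 3×micro: 2 ⇒ (c0=5, c1=2)
[Gauss-Seidel] macro 3: S0 reads c0=5 → after 1×micro: 5; S1 reads c0=5 → after 3×micro: 0 ⇒ (c0=5, c1=0)
[Gauss-Seidel] macro 4: S0 reads c0=5 → after 1×micro: 5; S1 reads c0=5 → after 3×micro: 2 ⇒ (c0=5, c1=2)
[Gauss-Seidel] macro 5: S0 reads c0=5 → after 1×micro: 5; S1 reads c0=5 → after 3×micro: 0 ⇒ (c0=5, c1=0)
[Gauss-Seidel] macro 6: S0 reads c0=5 → after 1×micro: 5; S1 reads c0=5 → after 3×micro: 2 ⇒ (c0=5, c1=2)
[Gauss-Seidel] macro 7: S0 reads c0=5 → after 1×micro: 5; S1 reads c0=5 → after 3×micro: 0 ⇒ (c0=5, c1=0)
[Gauss-Seidel] macro 8: S0 reads c0=5 → after 1×micro: 5; S1 reads c0=5 → after 3×micro: 2 ⇒ (c0=5, c1=2)
[Gauss-Seidel] macro 9: S0 reads c0=5 → after 1×micro: 5; S1 reads c0=5 → after 3×micro: 0 ⇒ (c0=5, c1=0)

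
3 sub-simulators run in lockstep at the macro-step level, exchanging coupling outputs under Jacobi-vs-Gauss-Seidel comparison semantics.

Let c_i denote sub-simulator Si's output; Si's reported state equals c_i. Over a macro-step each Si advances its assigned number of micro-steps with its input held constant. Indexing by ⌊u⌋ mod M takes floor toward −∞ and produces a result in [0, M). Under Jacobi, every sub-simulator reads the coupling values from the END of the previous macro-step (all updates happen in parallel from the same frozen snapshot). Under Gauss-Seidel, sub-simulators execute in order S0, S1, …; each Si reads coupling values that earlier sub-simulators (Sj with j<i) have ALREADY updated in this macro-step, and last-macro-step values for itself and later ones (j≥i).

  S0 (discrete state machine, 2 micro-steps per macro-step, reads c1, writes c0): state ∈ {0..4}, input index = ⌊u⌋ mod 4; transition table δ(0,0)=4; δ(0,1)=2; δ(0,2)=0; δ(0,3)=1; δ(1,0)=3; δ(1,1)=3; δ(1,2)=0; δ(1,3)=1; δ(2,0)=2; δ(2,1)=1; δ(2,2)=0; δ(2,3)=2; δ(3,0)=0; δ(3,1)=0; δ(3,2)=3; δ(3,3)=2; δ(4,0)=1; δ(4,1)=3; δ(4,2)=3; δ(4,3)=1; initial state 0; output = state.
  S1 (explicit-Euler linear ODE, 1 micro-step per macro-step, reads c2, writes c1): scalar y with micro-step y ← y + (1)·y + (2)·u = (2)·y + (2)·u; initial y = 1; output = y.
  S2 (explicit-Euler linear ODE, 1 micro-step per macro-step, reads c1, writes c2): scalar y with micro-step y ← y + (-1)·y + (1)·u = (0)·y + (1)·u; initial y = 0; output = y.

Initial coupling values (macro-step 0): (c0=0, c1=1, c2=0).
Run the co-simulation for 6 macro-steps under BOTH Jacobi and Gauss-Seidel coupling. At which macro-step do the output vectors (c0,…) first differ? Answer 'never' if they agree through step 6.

[Jacobi] macro 1: S0 reads c1=1 → after 2×micro: 1; S1 reads c2=0 → after 1×micro: 2; S2 reads c1=1 → after 1×micro: 1 ⇒ (c0=1, c1=2, c2=1)
[Jacobi] macro 2: S0 reads c1=2 → after 2×micro: 0; S1 reads c2=1 → after 1×micro: 6; S2 reads c1=2 → after 1×micro: 2 ⇒ (c0=0, c1=6, c2=2)
[Jacobi] macro 3: S0 reads c1=6 → after 2×micro: 0; S1 reads c2=2 → after 1×micro: 16; S2 reads c1=6 → after 1×micro: 6 ⇒ (c0=0, c1=16, c2=6)
[Jacobi] macro 4: S0 reads c1=16 → after 2×micro: 1; S1 reads c2=6 → after 1×micro: 44; S2 reads c1=16 → after 1×micro: 16 ⇒ (c0=1, c1=44, c2=16)
[Jacobi] macro 5: S0 reads c1=44 → after 2×micro: 0; S1 reads c2=16 → after 1×micro: 120; S2 reads c1=44 → after 1×micro: 44 ⇒ (c0=0, c1=120, c2=44)
[Jacobi] macro 6: S0 reads c1=120 → after 2×micro: 1; S1 reads c2=44 → after 1×micro: 328; S2 reads c1=120 → after 1×micro: 120 ⇒ (c0=1, c1=328, c2=120)
[Gauss-Seidel] macro 1: S0 reads c1=1 → after 2×micro: 1; S1 reads c2=0 → after 1×micro: 2; S2 reads c1=2 → after 1×micro: 2 ⇒ (c0=1, c1=2, c2=2)
[Gauss-Seidel] macro 2: S0 reads c1=2 → after 2×micro: 0; S1 reads c2=2 → after 1×micro: 8; S2 reads c1=8 → after 1×micro: 8 ⇒ (c0=0, c1=8, c2=8)
[Gauss-Seidel] macro 3: S0 reads c1=8 → after 2×micro: 1; S1 reads c2=8 → after 1×micro: 32; S2 reads c1=32 → after 1×micro: 32 ⇒ (c0=1, c1=32, c2=32)
[Gauss-Seidel] macro 4: S0 reads c1=32 → after 2×micro: 0; S1 reads c2=32 → after 1×micro: 128; S2 reads c1=128 → after 1×micro: 128 ⇒ (c0=0, c1=128, c2=128)
[Gauss-Seidel] macro 5: S0 reads c1=128 → after 2×micro: 1; S1 reads c2=128 → after 1×micro: 512; S2 reads c1=512 → after 1×micro: 512 ⇒ (c0=1, c1=512, c2=512)
[Gauss-Seidel] macro 6: S0 reads c1=512 → after 2×micro: 0; S1 reads c2=512 → after 1×micro: 2048; S2 reads c1=2048 → after 1×micro: 2048 ⇒ (c0=0, c1=2048, c2=2048)

first divergence at macro-step: 1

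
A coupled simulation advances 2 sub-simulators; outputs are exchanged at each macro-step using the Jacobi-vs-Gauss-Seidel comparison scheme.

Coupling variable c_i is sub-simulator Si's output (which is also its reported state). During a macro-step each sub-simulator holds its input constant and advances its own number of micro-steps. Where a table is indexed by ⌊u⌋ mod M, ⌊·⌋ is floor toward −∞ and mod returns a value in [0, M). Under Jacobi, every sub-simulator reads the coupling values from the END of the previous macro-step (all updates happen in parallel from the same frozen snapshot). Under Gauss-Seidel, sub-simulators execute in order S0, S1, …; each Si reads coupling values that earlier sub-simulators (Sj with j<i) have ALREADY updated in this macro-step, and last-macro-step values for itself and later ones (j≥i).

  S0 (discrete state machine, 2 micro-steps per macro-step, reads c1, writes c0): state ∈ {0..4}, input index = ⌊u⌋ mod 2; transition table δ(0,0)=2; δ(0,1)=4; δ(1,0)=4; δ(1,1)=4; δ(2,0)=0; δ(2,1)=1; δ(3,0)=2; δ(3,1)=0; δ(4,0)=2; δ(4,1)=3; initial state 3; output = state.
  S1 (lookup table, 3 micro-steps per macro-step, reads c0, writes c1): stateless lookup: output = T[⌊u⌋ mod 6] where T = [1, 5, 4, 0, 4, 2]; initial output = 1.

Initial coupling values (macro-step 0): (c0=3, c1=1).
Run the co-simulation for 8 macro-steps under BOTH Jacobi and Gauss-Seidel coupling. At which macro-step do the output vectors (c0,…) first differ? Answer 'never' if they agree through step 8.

first divergence at macro-step: 1

[Jacobi] macro 1: S0 reads c1=1 → after 2×micro: 4; S1 reads c0=3 → after 3×micro: 0 ⇒ (c0=4, c1=0)
[Jacobi] macro 2: S0 reads c1=0 → after 2×micro: 0; S1 reads c0=4 → after 3×micro: 4 ⇒ (c0=0, c1=4)
[Jacobi] macro 3: S0 reads c1=4 → after 2×micro: 0; S1 reads c0=0 → after 3×micro: 1 ⇒ (c0=0, c1=1)
[Jacobi] macro 4: S0 reads c1=1 → after 2×micro: 3; S1 reads c0=0 → after 3×micro: 1 ⇒ (c0=3, c1=1)
[Jacobi] macro 5: S0 reads c1=1 → after 2×micro: 4; S1 reads c0=3 → after 3×micro: 0 ⇒ (c0=4, c1=0)
[Jacobi] macro 6: S0 reads c1=0 → after 2×micro: 0; S1 reads c0=4 → after 3×micro: 4 ⇒ (c0=0, c1=4)
[Jacobi] macro 7: S0 reads c1=4 → after 2×micro: 0; S1 reads c0=0 → after 3×micro: 1 ⇒ (c0=0, c1=1)
[Jacobi] macro 8: S0 reads c1=1 → after 2×micro: 3; S1 reads c0=0 → after 3×micro: 1 ⇒ (c0=3, c1=1)
[Gauss-Seidel] macro 1: S0 reads c1=1 → after 2×micro: 4; S1 reads c0=4 → after 3×micro: 4 ⇒ (c0=4, c1=4)
[Gauss-Seidel] macro 2: S0 reads c1=4 → after 2×micro: 0; S1 reads c0=0 → after 3×micro: 1 ⇒ (c0=0, c1=1)
[Gauss-Seidel] macro 3: S0 reads c1=1 → after 2×micro: 3; S1 reads c0=3 → after 3×micro: 0 ⇒ (c0=3, c1=0)
[Gauss-Seidel] macro 4: S0 reads c1=0 → after 2×micro: 0; S1 reads c0=0 → after 3×micro: 1 ⇒ (c0=0, c1=1)
[Gauss-Seidel] macro 5: S0 reads c1=1 → after 2×micro: 3; S1 reads c0=3 → after 3×micro: 0 ⇒ (c0=3, c1=0)
[Gauss-Seidel] macro 6: S0 reads c1=0 → after 2×micro: 0; S1 reads c0=0 → after 3×micro: 1 ⇒ (c0=0, c1=1)
[Gauss-Seidel] macro 7: S0 reads c1=1 → after 2×micro: 3; S1 reads c0=3 → after 3×micro: 0 ⇒ (c0=3, c1=0)
[Gauss-Seidel] macro 8: S0 reads c1=0 → after 2×micro: 0; S1 reads c0=0 → after 3×micro: 1 ⇒ (c0=0, c1=1)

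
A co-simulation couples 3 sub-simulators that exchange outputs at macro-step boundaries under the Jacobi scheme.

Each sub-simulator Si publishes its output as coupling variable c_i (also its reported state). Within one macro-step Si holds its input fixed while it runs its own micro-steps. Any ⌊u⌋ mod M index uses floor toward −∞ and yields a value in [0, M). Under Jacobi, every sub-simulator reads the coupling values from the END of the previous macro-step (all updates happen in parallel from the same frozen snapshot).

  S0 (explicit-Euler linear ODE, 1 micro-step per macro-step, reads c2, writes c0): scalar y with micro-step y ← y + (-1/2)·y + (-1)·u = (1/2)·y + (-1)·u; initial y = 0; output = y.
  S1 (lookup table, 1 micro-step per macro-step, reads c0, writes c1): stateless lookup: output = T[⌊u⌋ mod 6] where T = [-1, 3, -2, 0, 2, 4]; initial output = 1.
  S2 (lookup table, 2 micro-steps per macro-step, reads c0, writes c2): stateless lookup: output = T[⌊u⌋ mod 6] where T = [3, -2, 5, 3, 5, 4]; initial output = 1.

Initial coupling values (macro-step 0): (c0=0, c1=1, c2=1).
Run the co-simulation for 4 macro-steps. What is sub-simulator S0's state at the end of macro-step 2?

S0 state at macro-step 2 = -7/2

macro 1: S0 reads c2=1 → after 1×micro: -1; S1 reads c0=0 → after 1×micro: -1; S2 reads c0=0 → after 2×micro: 3 ⇒ (c0=-1, c1=-1, c2=3)
macro 2: S0 reads c2=3 → after 1×micro: -7/2; S1 reads c0=-1 → after 1×micro: 4; S2 reads c0=-1 → after 2×micro: 4 ⇒ (c0=-7/2, c1=4, c2=4)
macro 3: S0 reads c2=4 → after 1×micro: -23/4; S1 reads c0=-7/2 → after 1×micro: -2; S2 reads c0=-7/2 → after 2×micro: 5 ⇒ (c0=-23/4, c1=-2, c2=5)
macro 4: S0 reads c2=5 → after 1×micro: -63/8; S1 reads c0=-23/4 → after 1×micro: -1; S2 reads c0=-23/4 → after 2×micro: 3 ⇒ (c0=-63/8, c1=-1, c2=3)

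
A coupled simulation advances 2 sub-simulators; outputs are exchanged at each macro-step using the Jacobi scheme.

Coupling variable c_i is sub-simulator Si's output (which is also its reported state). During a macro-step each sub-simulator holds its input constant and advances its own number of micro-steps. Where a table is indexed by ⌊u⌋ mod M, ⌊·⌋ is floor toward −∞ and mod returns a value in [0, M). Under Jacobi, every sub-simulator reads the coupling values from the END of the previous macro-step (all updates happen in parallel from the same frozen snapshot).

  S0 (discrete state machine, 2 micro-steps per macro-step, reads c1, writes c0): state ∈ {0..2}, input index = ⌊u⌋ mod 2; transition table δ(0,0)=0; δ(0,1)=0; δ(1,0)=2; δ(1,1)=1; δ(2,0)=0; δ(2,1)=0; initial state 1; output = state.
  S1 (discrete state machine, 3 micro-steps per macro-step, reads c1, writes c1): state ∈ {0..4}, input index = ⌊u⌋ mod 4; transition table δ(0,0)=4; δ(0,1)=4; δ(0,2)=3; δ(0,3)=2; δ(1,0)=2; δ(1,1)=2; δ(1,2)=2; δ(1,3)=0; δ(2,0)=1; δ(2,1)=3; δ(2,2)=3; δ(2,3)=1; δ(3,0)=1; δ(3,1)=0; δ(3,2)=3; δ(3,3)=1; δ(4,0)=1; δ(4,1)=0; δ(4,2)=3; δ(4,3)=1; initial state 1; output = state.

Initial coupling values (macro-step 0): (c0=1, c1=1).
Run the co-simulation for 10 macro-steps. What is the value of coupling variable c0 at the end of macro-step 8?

c0 at macro-step 8 = 0

macro 1: S0 reads c1=1 → after 2×micro: 1; S1 reads c1=1 → after 3×micro: 0 ⇒ (c0=1, c1=0)
macro 2: S0 reads c1=0 → after 2×micro: 0; S1 reads c1=0 → after 3×micro: 2 ⇒ (c0=0, c1=2)
macro 3: S0 reads c1=2 → after 2×micro: 0; S1 reads c1=2 → after 3×micro: 3 ⇒ (c0=0, c1=3)
macro 4: S0 reads c1=3 → after 2×micro: 0; S1 reads c1=3 → after 3×micro: 2 ⇒ (c0=0, c1=2)
macro 5: S0 reads c1=2 → after 2×micro: 0; S1 reads c1=2 → after 3×micro: 3 ⇒ (c0=0, c1=3)
macro 6: S0 reads c1=3 → after 2×micro: 0; S1 reads c1=3 → after 3×micro: 2 ⇒ (c0=0, c1=2)
macro 7: S0 reads c1=2 → after 2×micro: 0; S1 reads c1=2 → after 3×micro: 3 ⇒ (c0=0, c1=3)
macro 8: S0 reads c1=3 → after 2×micro: 0; S1 reads c1=3 → after 3×micro: 2 ⇒ (c0=0, c1=2)
macro 9: S0 reads c1=2 → after 2×micro: 0; S1 reads c1=2 → after 3×micro: 3 ⇒ (c0=0, c1=3)
macro 10: S0 reads c1=3 → after 2×micro: 0; S1 reads c1=3 → after 3×micro: 2 ⇒ (c0=0, c1=2)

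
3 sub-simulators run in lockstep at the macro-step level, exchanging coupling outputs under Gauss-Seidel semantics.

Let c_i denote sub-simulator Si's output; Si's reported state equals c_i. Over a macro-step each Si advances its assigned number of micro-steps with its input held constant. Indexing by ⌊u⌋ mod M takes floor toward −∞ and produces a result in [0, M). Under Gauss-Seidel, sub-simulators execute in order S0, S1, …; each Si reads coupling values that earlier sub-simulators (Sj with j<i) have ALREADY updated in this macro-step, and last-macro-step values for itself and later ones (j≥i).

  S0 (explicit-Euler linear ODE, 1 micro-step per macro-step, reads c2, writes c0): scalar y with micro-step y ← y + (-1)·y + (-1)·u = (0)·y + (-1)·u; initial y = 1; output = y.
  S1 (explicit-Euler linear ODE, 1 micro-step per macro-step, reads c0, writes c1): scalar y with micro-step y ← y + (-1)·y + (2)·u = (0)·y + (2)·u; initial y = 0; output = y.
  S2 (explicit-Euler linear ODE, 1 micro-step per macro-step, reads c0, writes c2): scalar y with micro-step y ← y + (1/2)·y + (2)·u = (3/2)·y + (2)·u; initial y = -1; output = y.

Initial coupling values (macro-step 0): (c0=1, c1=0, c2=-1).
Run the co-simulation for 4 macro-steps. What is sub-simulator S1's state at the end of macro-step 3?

S1 state at macro-step 3 = 1/2

macro 1: S0 reads c2=-1 → after 1×micro: 1; S1 reads c0=1 → after 1×micro: 2; S2 reads c0=1 → after 1×micro: 1/2 ⇒ (c0=1, c1=2, c2=1/2)
macro 2: S0 reads c2=1/2 → after 1×micro: -1/2; S1 reads c0=-1/2 → after 1×micro: -1; S2 reads c0=-1/2 → after 1×micro: -1/4 ⇒ (c0=-1/2, c1=-1, c2=-1/4)
macro 3: S0 reads c2=-1/4 → after 1×micro: 1/4; S1 reads c0=1/4 → after 1×micro: 1/2; S2 reads c0=1/4 → after 1×micro: 1/8 ⇒ (c0=1/4, c1=1/2, c2=1/8)
macro 4: S0 reads c2=1/8 → after 1×micro: -1/8; S1 reads c0=-1/8 → after 1×micro: -1/4; S2 reads c0=-1/8 → after 1×micro: -1/16 ⇒ (c0=-1/8, c1=-1/4, c2=-1/16)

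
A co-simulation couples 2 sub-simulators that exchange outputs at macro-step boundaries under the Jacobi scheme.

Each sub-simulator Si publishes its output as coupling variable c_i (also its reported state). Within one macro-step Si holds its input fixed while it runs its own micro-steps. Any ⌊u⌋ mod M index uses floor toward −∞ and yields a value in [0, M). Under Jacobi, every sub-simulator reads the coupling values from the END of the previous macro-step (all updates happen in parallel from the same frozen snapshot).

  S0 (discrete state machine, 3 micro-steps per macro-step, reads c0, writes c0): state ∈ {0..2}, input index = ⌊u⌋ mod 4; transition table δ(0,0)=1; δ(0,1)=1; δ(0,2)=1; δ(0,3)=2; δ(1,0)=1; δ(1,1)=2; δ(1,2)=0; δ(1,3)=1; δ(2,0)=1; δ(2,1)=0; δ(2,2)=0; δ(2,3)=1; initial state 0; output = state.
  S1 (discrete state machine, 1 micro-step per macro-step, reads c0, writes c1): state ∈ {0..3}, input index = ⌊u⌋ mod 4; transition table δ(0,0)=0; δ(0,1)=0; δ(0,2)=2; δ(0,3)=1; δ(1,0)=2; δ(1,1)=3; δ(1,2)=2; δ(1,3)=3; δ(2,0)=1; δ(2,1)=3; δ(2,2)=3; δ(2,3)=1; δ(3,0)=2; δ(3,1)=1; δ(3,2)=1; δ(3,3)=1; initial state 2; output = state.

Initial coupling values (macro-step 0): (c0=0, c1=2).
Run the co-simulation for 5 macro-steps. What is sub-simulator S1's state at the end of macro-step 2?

macro 1: S0 reads c0=0 → after 3×micro: 1; S1 reads c0=0 → after 1×micro: 1 ⇒ (c0=1, c1=1)
macro 2: S0 reads c0=1 → after 3×micro: 1; S1 reads c0=1 → after 1×micro: 3 ⇒ (c0=1, c1=3)
macro 3: S0 reads c0=1 → after 3×micro: 1; S1 reads c0=1 → after 1×micro: 1 ⇒ (c0=1, c1=1)
macro 4: S0 reads c0=1 → after 3×micro: 1; S1 reads c0=1 → after 1×micro: 3 ⇒ (c0=1, c1=3)
macro 5: S0 reads c0=1 → after 3×micro: 1; S1 reads c0=1 → after 1×micro: 1 ⇒ (c0=1, c1=1)

S1 state at macro-step 2 = 3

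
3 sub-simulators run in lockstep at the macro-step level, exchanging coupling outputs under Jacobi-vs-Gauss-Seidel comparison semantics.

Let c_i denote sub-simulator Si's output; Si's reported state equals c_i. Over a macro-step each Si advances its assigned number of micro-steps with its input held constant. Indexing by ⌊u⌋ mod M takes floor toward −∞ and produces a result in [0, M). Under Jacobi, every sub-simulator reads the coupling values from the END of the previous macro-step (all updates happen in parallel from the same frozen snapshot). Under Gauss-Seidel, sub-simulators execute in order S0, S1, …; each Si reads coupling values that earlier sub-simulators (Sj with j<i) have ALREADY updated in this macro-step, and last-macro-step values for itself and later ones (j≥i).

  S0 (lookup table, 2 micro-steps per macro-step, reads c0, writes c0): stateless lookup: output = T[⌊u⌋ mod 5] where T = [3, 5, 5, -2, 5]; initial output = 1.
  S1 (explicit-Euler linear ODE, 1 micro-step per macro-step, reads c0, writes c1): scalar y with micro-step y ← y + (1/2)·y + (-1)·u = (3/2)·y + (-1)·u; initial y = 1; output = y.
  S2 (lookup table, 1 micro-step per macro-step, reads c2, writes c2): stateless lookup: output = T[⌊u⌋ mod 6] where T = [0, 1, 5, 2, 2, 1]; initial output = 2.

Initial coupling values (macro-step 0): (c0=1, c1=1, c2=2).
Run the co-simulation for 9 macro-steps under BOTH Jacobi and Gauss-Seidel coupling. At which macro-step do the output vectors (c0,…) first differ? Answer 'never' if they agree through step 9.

first divergence at macro-step: 1

[Jacobi] macro 1: S0 reads c0=1 → after 2×micro: 5; S1 reads c0=1 → after 1×micro: 1/2; S2 reads c2=2 → after 1×micro: 5 ⇒ (c0=5, c1=1/2, c2=5)
[Jacobi] macro 2: S0 reads c0=5 → after 2×micro: 3; S1 reads c0=5 → after 1×micro: -17/4; S2 reads c2=5 → after 1×micro: 1 ⇒ (c0=3, c1=-17/4, c2=1)
[Jacobi] macro 3: S0 reads c0=3 → after 2×micro: -2; S1 reads c0=3 → after 1×micro: -75/8; S2 reads c2=1 → after 1×micro: 1 ⇒ (c0=-2, c1=-75/8, c2=1)
[Jacobi] macro 4: S0 reads c0=-2 → after 2×micro: -2; S1 reads c0=-2 → after 1×micro: -193/16; S2 reads c2=1 → after 1×micro: 1 ⇒ (c0=-2, c1=-193/16, c2=1)
[Jacobi] macro 5: S0 reads c0=-2 → after 2×micro: -2; S1 reads c0=-2 → after 1×micro: -515/32; S2 reads c2=1 → after 1×micro: 1 ⇒ (c0=-2, c1=-515/32, c2=1)
[Jacobi] macro 6: S0 reads c0=-2 → after 2×micro: -2; S1 reads c0=-2 → after 1×micro: -1417/64; S2 reads c2=1 → after 1×micro: 1 ⇒ (c0=-2, c1=-1417/64, c2=1)
[Jacobi] macro 7: S0 reads c0=-2 → after 2×micro: -2; S1 reads c0=-2 → after 1×micro: -3995/128; S2 reads c2=1 → after 1×micro: 1 ⇒ (c0=-2, c1=-3995/128, c2=1)
[Jacobi] macro 8: S0 reads c0=-2 → after 2×micro: -2; S1 reads c0=-2 → after 1×micro: -11473/256; S2 reads c2=1 → after 1×micro: 1 ⇒ (c0=-2, c1=-11473/256, c2=1)
[Jacobi] macro 9: S0 reads c0=-2 → after 2×micro: -2; S1 reads c0=-2 → after 1×micro: -33395/512; S2 reads c2=1 → after 1×micro: 1 ⇒ (c0=-2, c1=-33395/512, c2=1)
[Gauss-Seidel] macro 1: S0 reads c0=1 → after 2×micro: 5; S1 reads c0=5 → after 1×micro: -7/2; S2 reads c2=2 → after 1×micro: 5 ⇒ (c0=5, c1=-7/2, c2=5)
[Gauss-Seidel] macro 2: S0 reads c0=5 → after 2×micro: 3; S1 reads c0=3 → after 1×micro: -33/4; S2 reads c2=5 → after 1×micro: 1 ⇒ (c0=3, c1=-33/4, c2=1)
[Gauss-Seidel] macro 3: S0 reads c0=3 → after 2×micro: -2; S1 reads c0=-2 → after 1×micro: -83/8; S2 reads c2=1 → after 1×micro: 1 ⇒ (c0=-2, c1=-83/8, c2=1)
[Gauss-Seidel] macro 4: S0 reads c0=-2 → after 2×micro: -2; S1 reads c0=-2 → after 1×micro: -217/16; S2 reads c2=1 → after 1×micro: 1 ⇒ (c0=-2, c1=-217/16, c2=1)
[Gauss-Seidel] macro 5: S0 reads c0=-2 → after 2×micro: -2; S1 reads c0=-2 → after 1×micro: -587/32; S2 reads c2=1 → after 1×micro: 1 ⇒ (c0=-2, c1=-587/32, c2=1)
[Gauss-Seidel] macro 6: S0 reads c0=-2 → after 2×micro: -2; S1 reads c0=-2 → after 1×micro: -1633/64; S2 reads c2=1 → after 1×micro: 1 ⇒ (c0=-2, c1=-1633/64, c2=1)
[Gauss-Seidel] macro 7: S0 reads c0=-2 → after 2×micro: -2; S1 reads c0=-2 → after 1×micro: -4643/128; S2 reads c2=1 → after 1×micro: 1 ⇒ (c0=-2, c1=-4643/128, c2=1)
[Gauss-Seidel] macro 8: S0 reads c0=-2 → after 2×micro: -2; S1 reads c0=-2 → after 1×micro: -13417/256; S2 reads c2=1 → after 1×micro: 1 ⇒ (c0=-2, c1=-13417/256, c2=1)
[Gauss-Seidel] macro 9: S0 reads c0=-2 → after 2×micro: -2; S1 reads c0=-2 → after 1×micro: -39227/512; S2 reads c2=1 → after 1×micro: 1 ⇒ (c0=-2, c1=-39227/512, c2=1)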